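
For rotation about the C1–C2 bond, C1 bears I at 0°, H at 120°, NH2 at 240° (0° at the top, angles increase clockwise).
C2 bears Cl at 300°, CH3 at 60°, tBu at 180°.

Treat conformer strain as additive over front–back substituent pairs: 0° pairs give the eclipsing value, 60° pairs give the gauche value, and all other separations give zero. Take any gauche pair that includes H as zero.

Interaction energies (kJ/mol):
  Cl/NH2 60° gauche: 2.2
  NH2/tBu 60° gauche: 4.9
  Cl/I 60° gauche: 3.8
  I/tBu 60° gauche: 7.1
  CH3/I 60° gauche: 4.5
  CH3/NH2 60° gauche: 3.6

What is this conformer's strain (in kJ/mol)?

15.4 kJ/mol

This conformer (staggered): I–Cl gauche, I–CH3 gauche, NH2–Cl gauche, NH2–tBu gauche; 3.8 + 4.5 + 2.2 + 4.9 = 15.4 kJ/mol.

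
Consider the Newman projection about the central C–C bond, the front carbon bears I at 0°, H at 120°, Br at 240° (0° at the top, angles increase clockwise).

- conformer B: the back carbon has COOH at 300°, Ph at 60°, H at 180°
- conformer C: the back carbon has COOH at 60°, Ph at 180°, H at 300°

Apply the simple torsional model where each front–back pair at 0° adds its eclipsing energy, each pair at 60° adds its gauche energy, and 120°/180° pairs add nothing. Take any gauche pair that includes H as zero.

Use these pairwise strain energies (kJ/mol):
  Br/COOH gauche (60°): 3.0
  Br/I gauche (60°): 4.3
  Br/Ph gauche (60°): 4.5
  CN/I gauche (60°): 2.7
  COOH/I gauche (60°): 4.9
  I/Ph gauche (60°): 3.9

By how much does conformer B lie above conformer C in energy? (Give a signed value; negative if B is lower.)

+2.4 kJ/mol

B (staggered): I(0°)/COOH(300°) gauche 4.9; I(0°)/Ph(60°) gauche 3.9; Br(240°)/COOH(300°) gauche 3.0 → 11.8 kJ/mol.
C (staggered): I(0°)/COOH(60°) gauche 4.9; Br(240°)/Ph(180°) gauche 4.5 → 9.4 kJ/mol.
E(B) − E(C) = 11.8 − 9.4 = +2.4 kJ/mol.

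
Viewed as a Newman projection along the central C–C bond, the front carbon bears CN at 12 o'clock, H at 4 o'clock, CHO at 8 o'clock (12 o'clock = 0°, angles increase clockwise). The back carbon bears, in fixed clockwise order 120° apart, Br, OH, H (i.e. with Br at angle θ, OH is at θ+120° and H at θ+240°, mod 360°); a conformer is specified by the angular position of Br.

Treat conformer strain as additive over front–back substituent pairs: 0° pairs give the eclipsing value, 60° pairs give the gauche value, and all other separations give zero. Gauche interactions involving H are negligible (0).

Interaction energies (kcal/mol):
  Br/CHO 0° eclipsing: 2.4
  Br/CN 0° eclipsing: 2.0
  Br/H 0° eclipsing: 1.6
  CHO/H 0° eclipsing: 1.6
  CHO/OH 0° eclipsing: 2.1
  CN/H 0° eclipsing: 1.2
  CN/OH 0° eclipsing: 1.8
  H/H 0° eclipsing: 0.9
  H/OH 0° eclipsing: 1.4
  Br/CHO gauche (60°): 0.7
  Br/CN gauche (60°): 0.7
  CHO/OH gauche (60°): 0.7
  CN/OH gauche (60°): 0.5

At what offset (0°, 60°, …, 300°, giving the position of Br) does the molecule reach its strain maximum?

Br at 0° (eclipsed): CN(0°)/Br(0°) eclipsed 2.0; H(120°)/OH(120°) eclipsed 1.4; CHO(240°)/H(240°) eclipsed 1.6 → 5.0 kcal/mol.
Br at 60° (staggered): CN(0°)/Br(60°) gauche 0.7; CHO(240°)/OH(180°) gauche 0.7 → 1.4 kcal/mol.
Br at 120° (eclipsed): CN(0°)/H(0°) eclipsed 1.2; H(120°)/Br(120°) eclipsed 1.6; CHO(240°)/OH(240°) eclipsed 2.1 → 4.9 kcal/mol.
Br at 180° (staggered): CN(0°)/OH(300°) gauche 0.5; CHO(240°)/Br(180°) gauche 0.7; CHO(240°)/OH(300°) gauche 0.7 → 1.9 kcal/mol.
Br at 240° (eclipsed): CN(0°)/OH(0°) eclipsed 1.8; H(120°)/H(120°) eclipsed 0.9; CHO(240°)/Br(240°) eclipsed 2.4 → 5.1 kcal/mol.
Br at 300° (staggered): CN(0°)/Br(300°) gauche 0.7; CN(0°)/OH(60°) gauche 0.5; CHO(240°)/Br(300°) gauche 0.7 → 1.9 kcal/mol.
The maximum (5.1 kcal/mol) occurs with Br at 240°.

240°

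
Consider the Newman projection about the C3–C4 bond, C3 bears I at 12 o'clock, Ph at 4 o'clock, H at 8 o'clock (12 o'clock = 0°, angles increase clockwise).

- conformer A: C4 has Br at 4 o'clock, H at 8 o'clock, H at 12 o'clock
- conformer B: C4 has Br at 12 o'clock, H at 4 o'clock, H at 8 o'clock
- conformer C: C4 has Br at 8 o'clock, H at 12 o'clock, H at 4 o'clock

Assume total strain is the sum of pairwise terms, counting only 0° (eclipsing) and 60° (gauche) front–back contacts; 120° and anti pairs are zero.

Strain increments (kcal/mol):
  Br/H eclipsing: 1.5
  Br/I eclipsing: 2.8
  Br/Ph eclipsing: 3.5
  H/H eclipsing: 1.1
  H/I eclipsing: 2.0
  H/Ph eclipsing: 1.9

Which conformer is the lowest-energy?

C

A (eclipsed): I(0°)/H(0°) eclipsed 2.0; Ph(120°)/Br(120°) eclipsed 3.5; H(240°)/H(240°) eclipsed 1.1 → 6.6 kcal/mol.
B (eclipsed): I(0°)/Br(0°) eclipsed 2.8; Ph(120°)/H(120°) eclipsed 1.9; H(240°)/H(240°) eclipsed 1.1 → 5.8 kcal/mol.
C (eclipsed): I(0°)/H(0°) eclipsed 2.0; Ph(120°)/H(120°) eclipsed 1.9; H(240°)/Br(240°) eclipsed 1.5 → 5.4 kcal/mol.
C has the lowest total (5.4 kcal/mol).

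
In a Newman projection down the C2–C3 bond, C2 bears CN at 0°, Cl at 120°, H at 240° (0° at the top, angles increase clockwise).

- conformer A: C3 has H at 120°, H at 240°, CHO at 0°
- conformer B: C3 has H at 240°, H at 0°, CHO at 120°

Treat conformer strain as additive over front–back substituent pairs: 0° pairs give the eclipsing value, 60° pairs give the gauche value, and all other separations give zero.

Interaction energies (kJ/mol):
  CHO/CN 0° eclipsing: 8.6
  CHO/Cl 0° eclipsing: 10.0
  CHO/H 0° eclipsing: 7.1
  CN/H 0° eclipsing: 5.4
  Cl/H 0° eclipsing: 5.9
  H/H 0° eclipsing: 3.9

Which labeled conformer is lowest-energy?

A

A (eclipsed): CN–CHO eclipsed, Cl–H eclipsed, H–H eclipsed; 8.6 + 5.9 + 3.9 = 18.4 kJ/mol.
B (eclipsed): CN–H eclipsed, Cl–CHO eclipsed, H–H eclipsed; 5.4 + 10.0 + 3.9 = 19.3 kJ/mol.
A has the lowest total (18.4 kJ/mol).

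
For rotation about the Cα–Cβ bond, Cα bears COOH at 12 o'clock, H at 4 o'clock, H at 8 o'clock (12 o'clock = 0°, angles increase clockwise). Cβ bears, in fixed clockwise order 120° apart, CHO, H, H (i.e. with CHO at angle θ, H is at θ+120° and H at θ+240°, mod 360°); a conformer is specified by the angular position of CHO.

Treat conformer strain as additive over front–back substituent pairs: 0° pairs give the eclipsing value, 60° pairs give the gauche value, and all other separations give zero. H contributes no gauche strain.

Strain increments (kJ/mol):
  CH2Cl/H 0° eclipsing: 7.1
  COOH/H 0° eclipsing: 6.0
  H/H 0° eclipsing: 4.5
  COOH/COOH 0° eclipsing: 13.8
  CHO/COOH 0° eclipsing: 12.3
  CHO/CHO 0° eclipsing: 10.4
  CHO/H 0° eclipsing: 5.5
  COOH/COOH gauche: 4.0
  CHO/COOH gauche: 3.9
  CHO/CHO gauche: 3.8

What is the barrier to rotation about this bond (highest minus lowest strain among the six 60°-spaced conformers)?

21.3 kJ/mol

CHO at 0° (eclipsed): COOH(0°)/CHO(0°) eclipsed 12.3; H(120°)/H(120°) eclipsed 4.5; H(240°)/H(240°) eclipsed 4.5 → 21.3 kJ/mol.
CHO at 60° (staggered): COOH(0°)/CHO(60°) gauche 3.9 → 3.9 kJ/mol.
CHO at 120° (eclipsed): COOH(0°)/H(0°) eclipsed 6.0; H(120°)/CHO(120°) eclipsed 5.5; H(240°)/H(240°) eclipsed 4.5 → 16.0 kJ/mol.
CHO at 180° (staggered): no non-H gauche contacts → 0.0 kJ/mol.
CHO at 240° (eclipsed): COOH(0°)/H(0°) eclipsed 6.0; H(120°)/H(120°) eclipsed 4.5; H(240°)/CHO(240°) eclipsed 5.5 → 16.0 kJ/mol.
CHO at 300° (staggered): COOH(0°)/CHO(300°) gauche 3.9 → 3.9 kJ/mol.
Max at 0° (21.3 kJ/mol), min at 180° (0.0 kJ/mol); barrier = 21.3 kJ/mol.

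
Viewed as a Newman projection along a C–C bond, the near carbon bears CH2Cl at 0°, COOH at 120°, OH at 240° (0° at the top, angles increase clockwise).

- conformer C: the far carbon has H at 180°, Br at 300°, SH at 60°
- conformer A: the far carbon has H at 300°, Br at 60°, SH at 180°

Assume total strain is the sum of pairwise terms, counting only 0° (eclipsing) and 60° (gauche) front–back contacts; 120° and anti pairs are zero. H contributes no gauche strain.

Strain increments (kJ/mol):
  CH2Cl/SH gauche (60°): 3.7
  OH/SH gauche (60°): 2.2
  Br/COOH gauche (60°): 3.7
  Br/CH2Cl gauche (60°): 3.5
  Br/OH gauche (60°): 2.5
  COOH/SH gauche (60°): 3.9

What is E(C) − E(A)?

C (staggered): CH2Cl(0°)/Br(300°) gauche 3.5; CH2Cl(0°)/SH(60°) gauche 3.7; COOH(120°)/SH(60°) gauche 3.9; OH(240°)/Br(300°) gauche 2.5 → 13.6 kJ/mol.
A (staggered): CH2Cl(0°)/Br(60°) gauche 3.5; COOH(120°)/Br(60°) gauche 3.7; COOH(120°)/SH(180°) gauche 3.9; OH(240°)/SH(180°) gauche 2.2 → 13.3 kJ/mol.
E(C) − E(A) = 13.6 − 13.3 = +0.3 kJ/mol.

+0.3 kJ/mol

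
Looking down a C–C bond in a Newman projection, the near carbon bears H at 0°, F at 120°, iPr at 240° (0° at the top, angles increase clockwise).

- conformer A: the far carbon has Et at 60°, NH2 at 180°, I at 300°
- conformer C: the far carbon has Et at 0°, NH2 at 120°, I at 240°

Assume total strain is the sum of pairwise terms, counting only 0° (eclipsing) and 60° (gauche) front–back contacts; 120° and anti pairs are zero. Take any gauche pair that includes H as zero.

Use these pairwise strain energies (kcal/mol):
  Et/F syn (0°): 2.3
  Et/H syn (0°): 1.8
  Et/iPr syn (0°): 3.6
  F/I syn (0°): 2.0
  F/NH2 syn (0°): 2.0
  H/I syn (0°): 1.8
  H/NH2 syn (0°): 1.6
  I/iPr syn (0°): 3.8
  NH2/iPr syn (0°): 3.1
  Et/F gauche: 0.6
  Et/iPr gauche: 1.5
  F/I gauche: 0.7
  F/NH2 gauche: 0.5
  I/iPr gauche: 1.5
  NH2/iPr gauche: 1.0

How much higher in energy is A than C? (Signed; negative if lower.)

-4.0 kcal/mol

A is staggered. F at 120° is gauche with Et at 60° (0.6); F at 120° is gauche with NH2 at 180° (0.5); iPr at 240° is gauche with NH2 at 180° (1.0); iPr at 240° is gauche with I at 300° (1.5). Total 3.6 kcal/mol.
C is eclipsed. H at 0° is eclipsed with Et at 0° (1.8); F at 120° is eclipsed with NH2 at 120° (2.0); iPr at 240° is eclipsed with I at 240° (3.8). Total 7.6 kcal/mol.
E(A) − E(C) = 3.6 − 7.6 = -4.0 kcal/mol.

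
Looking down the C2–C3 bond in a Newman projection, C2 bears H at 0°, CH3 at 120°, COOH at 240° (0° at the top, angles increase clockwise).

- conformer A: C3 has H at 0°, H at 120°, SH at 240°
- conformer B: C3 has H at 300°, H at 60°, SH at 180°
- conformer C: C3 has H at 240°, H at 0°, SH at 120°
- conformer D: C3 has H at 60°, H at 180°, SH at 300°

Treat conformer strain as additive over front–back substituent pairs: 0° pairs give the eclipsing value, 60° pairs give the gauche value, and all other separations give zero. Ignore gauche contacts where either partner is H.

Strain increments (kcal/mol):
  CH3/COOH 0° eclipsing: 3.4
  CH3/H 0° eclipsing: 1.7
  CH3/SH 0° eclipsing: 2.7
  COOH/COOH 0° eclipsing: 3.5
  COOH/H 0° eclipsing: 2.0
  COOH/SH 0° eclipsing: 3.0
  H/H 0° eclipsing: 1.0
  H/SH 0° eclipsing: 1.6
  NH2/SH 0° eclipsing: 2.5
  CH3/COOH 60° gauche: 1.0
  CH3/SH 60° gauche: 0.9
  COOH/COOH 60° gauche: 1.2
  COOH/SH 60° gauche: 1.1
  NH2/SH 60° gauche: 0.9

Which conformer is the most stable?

A (eclipsed): H(0°)/H(0°) eclipsed 1.0; CH3(120°)/H(120°) eclipsed 1.7; COOH(240°)/SH(240°) eclipsed 3.0 → 5.7 kcal/mol.
B (staggered): CH3(120°)/SH(180°) gauche 0.9; COOH(240°)/SH(180°) gauche 1.1 → 2.0 kcal/mol.
C (eclipsed): H(0°)/H(0°) eclipsed 1.0; CH3(120°)/SH(120°) eclipsed 2.7; COOH(240°)/H(240°) eclipsed 2.0 → 5.7 kcal/mol.
D (staggered): COOH(240°)/SH(300°) gauche 1.1 → 1.1 kcal/mol.
D has the lowest total (1.1 kcal/mol).

D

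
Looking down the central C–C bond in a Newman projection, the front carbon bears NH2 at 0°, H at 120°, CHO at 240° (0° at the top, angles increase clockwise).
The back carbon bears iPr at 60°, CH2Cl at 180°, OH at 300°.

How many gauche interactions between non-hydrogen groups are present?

Non-H gauche pairs: NH2(0°)/iPr(60°); NH2(0°)/OH(300°); CHO(240°)/CH2Cl(180°); CHO(240°)/OH(300°) — 4 interactions.

4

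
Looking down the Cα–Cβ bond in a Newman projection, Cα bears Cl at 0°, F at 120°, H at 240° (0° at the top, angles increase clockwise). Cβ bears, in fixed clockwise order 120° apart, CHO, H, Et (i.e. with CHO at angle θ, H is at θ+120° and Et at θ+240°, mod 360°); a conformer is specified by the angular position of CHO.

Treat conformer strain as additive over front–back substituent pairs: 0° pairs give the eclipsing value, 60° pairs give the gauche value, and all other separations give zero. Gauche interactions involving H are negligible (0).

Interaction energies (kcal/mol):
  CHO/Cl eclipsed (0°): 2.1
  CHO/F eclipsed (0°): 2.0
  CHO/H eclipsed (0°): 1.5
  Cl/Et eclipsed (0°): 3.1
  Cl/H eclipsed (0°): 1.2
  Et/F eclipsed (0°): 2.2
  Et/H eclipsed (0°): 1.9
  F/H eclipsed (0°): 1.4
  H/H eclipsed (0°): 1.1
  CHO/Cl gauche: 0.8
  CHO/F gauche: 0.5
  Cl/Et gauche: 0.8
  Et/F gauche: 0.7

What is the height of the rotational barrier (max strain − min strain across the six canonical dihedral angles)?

CHO at 0° (eclipsed): Cl–CHO eclipsed, F–H eclipsed, H–Et eclipsed; 2.1 + 1.4 + 1.9 = 5.4 kcal/mol.
CHO at 60° (staggered): Cl–CHO gauche, Cl–Et gauche, F–CHO gauche; 0.8 + 0.8 + 0.5 = 2.1 kcal/mol.
CHO at 120° (eclipsed): Cl–Et eclipsed, F–CHO eclipsed, H–H eclipsed; 3.1 + 2.0 + 1.1 = 6.2 kcal/mol.
CHO at 180° (staggered): Cl–Et gauche, F–CHO gauche, F–Et gauche; 0.8 + 0.5 + 0.7 = 2.0 kcal/mol.
CHO at 240° (eclipsed): Cl–H eclipsed, F–Et eclipsed, H–CHO eclipsed; 1.2 + 2.2 + 1.5 = 4.9 kcal/mol.
CHO at 300° (staggered): Cl–CHO gauche, F–Et gauche; 0.8 + 0.7 = 1.5 kcal/mol.
Max at 120° (6.2 kcal/mol), min at 300° (1.5 kcal/mol); barrier = 4.7 kcal/mol.

4.7 kcal/mol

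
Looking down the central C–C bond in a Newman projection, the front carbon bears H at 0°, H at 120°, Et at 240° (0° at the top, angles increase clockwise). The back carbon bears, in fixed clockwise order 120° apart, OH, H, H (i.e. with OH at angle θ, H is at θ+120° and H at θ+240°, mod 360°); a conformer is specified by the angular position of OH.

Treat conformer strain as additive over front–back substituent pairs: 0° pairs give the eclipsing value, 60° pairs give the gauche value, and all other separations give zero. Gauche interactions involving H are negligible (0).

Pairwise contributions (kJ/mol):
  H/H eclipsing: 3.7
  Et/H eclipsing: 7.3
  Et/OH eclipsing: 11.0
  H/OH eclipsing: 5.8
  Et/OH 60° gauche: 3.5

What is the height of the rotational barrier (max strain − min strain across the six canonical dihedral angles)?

OH at 0° is eclipsed. H at 0° is eclipsed with OH at 0° (5.8); H at 120° is eclipsed with H at 120° (3.7); Et at 240° is eclipsed with H at 240° (7.3). Total 16.8 kJ/mol.
OH at 60° (staggered): no non-H gauche contacts → 0.0 kJ/mol.
OH at 120° is eclipsed. H at 0° is eclipsed with H at 0° (3.7); H at 120° is eclipsed with OH at 120° (5.8); Et at 240° is eclipsed with H at 240° (7.3). Total 16.8 kJ/mol.
OH at 180° is staggered. Et at 240° is gauche with OH at 180° (3.5). Total 3.5 kJ/mol.
OH at 240° is eclipsed. H at 0° is eclipsed with H at 0° (3.7); H at 120° is eclipsed with H at 120° (3.7); Et at 240° is eclipsed with OH at 240° (11.0). Total 18.4 kJ/mol.
OH at 300° is staggered. Et at 240° is gauche with OH at 300° (3.5). Total 3.5 kJ/mol.
Max at 240° (18.4 kJ/mol), min at 60° (0.0 kJ/mol); barrier = 18.4 kJ/mol.

18.4 kJ/mol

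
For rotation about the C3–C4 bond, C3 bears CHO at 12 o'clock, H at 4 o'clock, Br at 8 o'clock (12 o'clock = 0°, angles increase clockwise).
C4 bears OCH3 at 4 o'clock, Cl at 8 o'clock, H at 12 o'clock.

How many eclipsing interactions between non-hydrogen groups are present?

1

Non-H eclipsing pairs: Br(240°)/Cl(240°) — 1 interaction.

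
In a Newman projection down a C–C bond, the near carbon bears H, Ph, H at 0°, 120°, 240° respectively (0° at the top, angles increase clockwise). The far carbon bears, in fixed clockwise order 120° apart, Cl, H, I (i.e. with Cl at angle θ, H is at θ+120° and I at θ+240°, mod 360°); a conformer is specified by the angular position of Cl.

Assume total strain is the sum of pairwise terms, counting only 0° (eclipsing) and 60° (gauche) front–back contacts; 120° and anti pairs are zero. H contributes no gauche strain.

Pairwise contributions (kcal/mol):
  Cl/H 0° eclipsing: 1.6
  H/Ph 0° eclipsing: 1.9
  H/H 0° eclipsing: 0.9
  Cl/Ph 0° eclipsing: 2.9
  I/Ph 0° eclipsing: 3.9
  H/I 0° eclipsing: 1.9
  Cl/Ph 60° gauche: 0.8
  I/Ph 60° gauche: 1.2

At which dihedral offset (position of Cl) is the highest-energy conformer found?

240°

Cl at 0° (eclipsed): H–Cl eclipsed, Ph–H eclipsed, H–I eclipsed; 1.6 + 1.9 + 1.9 = 5.4 kcal/mol.
Cl at 60° (staggered): Ph–Cl gauche; 0.8 = 0.8 kcal/mol.
Cl at 120° (eclipsed): H–I eclipsed, Ph–Cl eclipsed, H–H eclipsed; 1.9 + 2.9 + 0.9 = 5.7 kcal/mol.
Cl at 180° (staggered): Ph–Cl gauche, Ph–I gauche; 0.8 + 1.2 = 2.0 kcal/mol.
Cl at 240° (eclipsed): H–H eclipsed, Ph–I eclipsed, H–Cl eclipsed; 0.9 + 3.9 + 1.6 = 6.4 kcal/mol.
Cl at 300° (staggered): Ph–I gauche; 1.2 = 1.2 kcal/mol.
The maximum (6.4 kcal/mol) occurs with Cl at 240°.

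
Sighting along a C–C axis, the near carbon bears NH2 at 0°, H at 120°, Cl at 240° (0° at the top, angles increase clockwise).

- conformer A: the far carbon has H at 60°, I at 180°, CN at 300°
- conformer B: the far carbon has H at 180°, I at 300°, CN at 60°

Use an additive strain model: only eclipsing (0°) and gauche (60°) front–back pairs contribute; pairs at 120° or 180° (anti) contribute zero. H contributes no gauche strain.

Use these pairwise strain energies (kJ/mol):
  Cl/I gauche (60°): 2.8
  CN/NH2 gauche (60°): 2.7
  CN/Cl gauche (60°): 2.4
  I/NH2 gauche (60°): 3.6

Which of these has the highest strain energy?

A (staggered): NH2–CN gauche, Cl–I gauche, Cl–CN gauche; 2.7 + 2.8 + 2.4 = 7.9 kJ/mol.
B (staggered): NH2–I gauche, NH2–CN gauche, Cl–I gauche; 3.6 + 2.7 + 2.8 = 9.1 kJ/mol.
B has the highest total (9.1 kJ/mol).

B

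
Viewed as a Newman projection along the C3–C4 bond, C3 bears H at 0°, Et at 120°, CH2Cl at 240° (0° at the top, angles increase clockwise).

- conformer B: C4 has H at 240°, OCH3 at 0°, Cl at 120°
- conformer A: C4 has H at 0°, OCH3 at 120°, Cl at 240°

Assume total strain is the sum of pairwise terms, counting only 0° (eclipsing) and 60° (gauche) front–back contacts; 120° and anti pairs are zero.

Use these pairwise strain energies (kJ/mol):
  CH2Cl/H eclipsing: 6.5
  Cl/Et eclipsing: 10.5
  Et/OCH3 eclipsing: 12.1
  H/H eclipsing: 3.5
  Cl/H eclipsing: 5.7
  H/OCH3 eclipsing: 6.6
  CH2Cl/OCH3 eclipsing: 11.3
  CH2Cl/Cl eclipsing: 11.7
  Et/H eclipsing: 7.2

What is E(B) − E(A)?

B (eclipsed): H–OCH3 eclipsed, Et–Cl eclipsed, CH2Cl–H eclipsed; 6.6 + 10.5 + 6.5 = 23.6 kJ/mol.
A (eclipsed): H–H eclipsed, Et–OCH3 eclipsed, CH2Cl–Cl eclipsed; 3.5 + 12.1 + 11.7 = 27.3 kJ/mol.
E(B) − E(A) = 23.6 − 27.3 = -3.7 kJ/mol.

-3.7 kJ/mol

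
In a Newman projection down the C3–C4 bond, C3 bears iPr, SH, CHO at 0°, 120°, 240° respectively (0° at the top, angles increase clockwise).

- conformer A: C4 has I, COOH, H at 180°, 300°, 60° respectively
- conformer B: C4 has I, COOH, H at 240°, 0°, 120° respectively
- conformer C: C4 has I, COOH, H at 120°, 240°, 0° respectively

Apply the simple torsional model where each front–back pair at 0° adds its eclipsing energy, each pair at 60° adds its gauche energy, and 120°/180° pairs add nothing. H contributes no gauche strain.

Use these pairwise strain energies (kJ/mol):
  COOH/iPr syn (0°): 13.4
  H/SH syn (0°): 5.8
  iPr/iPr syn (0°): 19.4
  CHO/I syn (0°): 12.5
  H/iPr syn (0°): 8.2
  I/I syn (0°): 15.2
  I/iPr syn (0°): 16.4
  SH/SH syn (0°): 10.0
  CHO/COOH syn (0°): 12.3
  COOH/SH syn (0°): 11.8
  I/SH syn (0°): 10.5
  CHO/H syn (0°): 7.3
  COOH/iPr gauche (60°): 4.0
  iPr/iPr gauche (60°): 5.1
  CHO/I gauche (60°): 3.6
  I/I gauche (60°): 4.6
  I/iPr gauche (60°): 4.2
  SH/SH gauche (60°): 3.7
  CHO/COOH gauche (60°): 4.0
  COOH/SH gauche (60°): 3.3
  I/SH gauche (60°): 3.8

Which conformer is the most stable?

A

A (staggered): iPr–COOH gauche, SH–I gauche, CHO–I gauche, CHO–COOH gauche; 4.0 + 3.8 + 3.6 + 4.0 = 15.4 kJ/mol.
B (eclipsed): iPr–COOH eclipsed, SH–H eclipsed, CHO–I eclipsed; 13.4 + 5.8 + 12.5 = 31.7 kJ/mol.
C (eclipsed): iPr–H eclipsed, SH–I eclipsed, CHO–COOH eclipsed; 8.2 + 10.5 + 12.3 = 31.0 kJ/mol.
A has the lowest total (15.4 kJ/mol).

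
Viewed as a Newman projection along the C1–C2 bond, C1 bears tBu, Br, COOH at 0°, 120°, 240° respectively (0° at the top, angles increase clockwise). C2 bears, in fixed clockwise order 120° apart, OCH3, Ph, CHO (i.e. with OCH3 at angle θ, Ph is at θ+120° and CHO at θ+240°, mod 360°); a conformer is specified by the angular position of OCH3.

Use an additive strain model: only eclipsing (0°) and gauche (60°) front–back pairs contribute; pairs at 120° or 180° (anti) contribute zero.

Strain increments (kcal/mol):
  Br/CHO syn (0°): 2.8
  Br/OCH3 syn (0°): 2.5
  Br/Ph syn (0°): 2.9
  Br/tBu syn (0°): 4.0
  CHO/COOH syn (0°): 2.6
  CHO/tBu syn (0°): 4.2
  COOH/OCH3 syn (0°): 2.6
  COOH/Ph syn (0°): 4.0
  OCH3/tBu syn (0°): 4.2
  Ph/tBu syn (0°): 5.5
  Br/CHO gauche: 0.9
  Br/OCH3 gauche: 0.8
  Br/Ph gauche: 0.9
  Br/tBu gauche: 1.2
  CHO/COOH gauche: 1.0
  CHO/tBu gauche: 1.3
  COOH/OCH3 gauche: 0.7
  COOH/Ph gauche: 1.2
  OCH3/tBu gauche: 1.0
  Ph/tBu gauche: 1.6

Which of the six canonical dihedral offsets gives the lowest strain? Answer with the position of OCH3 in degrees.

OCH3 at 0° (eclipsed): tBu–OCH3 eclipsed, Br–Ph eclipsed, COOH–CHO eclipsed; 4.2 + 2.9 + 2.6 = 9.7 kcal/mol.
OCH3 at 60° (staggered): tBu–OCH3 gauche, tBu–CHO gauche, Br–OCH3 gauche, Br–Ph gauche, COOH–Ph gauche, COOH–CHO gauche; 1.0 + 1.3 + 0.8 + 0.9 + 1.2 + 1.0 = 6.2 kcal/mol.
OCH3 at 120° (eclipsed): tBu–CHO eclipsed, Br–OCH3 eclipsed, COOH–Ph eclipsed; 4.2 + 2.5 + 4.0 = 10.7 kcal/mol.
OCH3 at 180° (staggered): tBu–Ph gauche, tBu–CHO gauche, Br–OCH3 gauche, Br–CHO gauche, COOH–OCH3 gauche, COOH–Ph gauche; 1.6 + 1.3 + 0.8 + 0.9 + 0.7 + 1.2 = 6.5 kcal/mol.
OCH3 at 240° (eclipsed): tBu–Ph eclipsed, Br–CHO eclipsed, COOH–OCH3 eclipsed; 5.5 + 2.8 + 2.6 = 10.9 kcal/mol.
OCH3 at 300° (staggered): tBu–OCH3 gauche, tBu–Ph gauche, Br–Ph gauche, Br–CHO gauche, COOH–OCH3 gauche, COOH–CHO gauche; 1.0 + 1.6 + 0.9 + 0.9 + 0.7 + 1.0 = 6.1 kcal/mol.
The minimum (6.1 kcal/mol) occurs with OCH3 at 300°.

300°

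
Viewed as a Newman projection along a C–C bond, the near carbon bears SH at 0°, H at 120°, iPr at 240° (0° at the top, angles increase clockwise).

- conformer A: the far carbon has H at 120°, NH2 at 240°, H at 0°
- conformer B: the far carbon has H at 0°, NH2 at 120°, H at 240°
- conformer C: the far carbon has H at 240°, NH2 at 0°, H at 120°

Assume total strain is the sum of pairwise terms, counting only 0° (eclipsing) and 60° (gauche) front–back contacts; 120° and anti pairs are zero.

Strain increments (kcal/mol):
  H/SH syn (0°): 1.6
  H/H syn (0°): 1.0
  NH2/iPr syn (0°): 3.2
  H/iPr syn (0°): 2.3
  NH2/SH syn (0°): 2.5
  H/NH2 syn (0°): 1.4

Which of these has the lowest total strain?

B

A (eclipsed): SH(0°)/H(0°) eclipsed 1.6; H(120°)/H(120°) eclipsed 1.0; iPr(240°)/NH2(240°) eclipsed 3.2 → 5.8 kcal/mol.
B (eclipsed): SH(0°)/H(0°) eclipsed 1.6; H(120°)/NH2(120°) eclipsed 1.4; iPr(240°)/H(240°) eclipsed 2.3 → 5.3 kcal/mol.
C (eclipsed): SH(0°)/NH2(0°) eclipsed 2.5; H(120°)/H(120°) eclipsed 1.0; iPr(240°)/H(240°) eclipsed 2.3 → 5.8 kcal/mol.
B has the lowest total (5.3 kcal/mol).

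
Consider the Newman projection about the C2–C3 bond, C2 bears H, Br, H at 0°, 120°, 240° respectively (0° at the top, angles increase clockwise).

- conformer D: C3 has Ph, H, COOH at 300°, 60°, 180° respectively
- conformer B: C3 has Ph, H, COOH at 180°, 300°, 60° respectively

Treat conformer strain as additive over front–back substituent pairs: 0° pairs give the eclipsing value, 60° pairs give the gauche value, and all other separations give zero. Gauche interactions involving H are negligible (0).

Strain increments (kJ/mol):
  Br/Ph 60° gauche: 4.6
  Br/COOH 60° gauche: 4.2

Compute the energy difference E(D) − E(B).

D (staggered): Br(120°)/COOH(180°) gauche 4.2 → 4.2 kJ/mol.
B (staggered): Br(120°)/Ph(180°) gauche 4.6; Br(120°)/COOH(60°) gauche 4.2 → 8.8 kJ/mol.
E(D) − E(B) = 4.2 − 8.8 = -4.6 kJ/mol.

-4.6 kJ/mol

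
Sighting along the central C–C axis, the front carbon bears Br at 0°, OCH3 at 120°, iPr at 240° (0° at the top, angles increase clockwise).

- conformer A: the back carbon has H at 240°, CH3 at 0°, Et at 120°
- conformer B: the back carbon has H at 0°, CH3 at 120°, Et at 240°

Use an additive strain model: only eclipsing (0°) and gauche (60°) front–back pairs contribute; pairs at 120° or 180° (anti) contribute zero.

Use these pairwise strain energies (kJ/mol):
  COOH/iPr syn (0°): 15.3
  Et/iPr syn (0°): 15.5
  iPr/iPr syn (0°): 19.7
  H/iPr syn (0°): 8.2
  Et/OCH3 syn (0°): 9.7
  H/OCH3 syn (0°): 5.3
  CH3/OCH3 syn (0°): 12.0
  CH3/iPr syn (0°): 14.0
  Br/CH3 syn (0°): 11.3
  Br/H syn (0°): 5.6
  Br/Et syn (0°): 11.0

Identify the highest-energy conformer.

A (eclipsed): Br–CH3 eclipsed, OCH3–Et eclipsed, iPr–H eclipsed; 11.3 + 9.7 + 8.2 = 29.2 kJ/mol.
B (eclipsed): Br–H eclipsed, OCH3–CH3 eclipsed, iPr–Et eclipsed; 5.6 + 12.0 + 15.5 = 33.1 kJ/mol.
B has the highest total (33.1 kJ/mol).

B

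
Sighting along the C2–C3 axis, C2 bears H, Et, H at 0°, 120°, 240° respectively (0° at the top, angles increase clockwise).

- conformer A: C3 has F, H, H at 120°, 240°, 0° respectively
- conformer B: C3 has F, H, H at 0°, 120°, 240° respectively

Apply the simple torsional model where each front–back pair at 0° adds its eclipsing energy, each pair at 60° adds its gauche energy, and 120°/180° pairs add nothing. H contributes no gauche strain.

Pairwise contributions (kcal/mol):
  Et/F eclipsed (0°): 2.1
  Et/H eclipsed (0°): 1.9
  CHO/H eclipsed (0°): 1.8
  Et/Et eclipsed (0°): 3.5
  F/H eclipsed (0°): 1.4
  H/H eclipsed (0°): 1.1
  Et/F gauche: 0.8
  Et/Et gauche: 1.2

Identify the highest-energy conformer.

B

A (eclipsed): H–H eclipsed, Et–F eclipsed, H–H eclipsed; 1.1 + 2.1 + 1.1 = 4.3 kcal/mol.
B (eclipsed): H–F eclipsed, Et–H eclipsed, H–H eclipsed; 1.4 + 1.9 + 1.1 = 4.4 kcal/mol.
B has the highest total (4.4 kcal/mol).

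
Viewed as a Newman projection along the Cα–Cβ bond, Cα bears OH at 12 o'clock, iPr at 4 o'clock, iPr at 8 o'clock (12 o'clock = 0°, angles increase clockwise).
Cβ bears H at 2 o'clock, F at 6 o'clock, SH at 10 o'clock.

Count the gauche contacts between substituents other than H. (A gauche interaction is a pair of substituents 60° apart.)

4

Non-H gauche pairs: OH(0°)/SH(300°); iPr(120°)/F(180°); iPr(240°)/F(180°); iPr(240°)/SH(300°) — 4 interactions.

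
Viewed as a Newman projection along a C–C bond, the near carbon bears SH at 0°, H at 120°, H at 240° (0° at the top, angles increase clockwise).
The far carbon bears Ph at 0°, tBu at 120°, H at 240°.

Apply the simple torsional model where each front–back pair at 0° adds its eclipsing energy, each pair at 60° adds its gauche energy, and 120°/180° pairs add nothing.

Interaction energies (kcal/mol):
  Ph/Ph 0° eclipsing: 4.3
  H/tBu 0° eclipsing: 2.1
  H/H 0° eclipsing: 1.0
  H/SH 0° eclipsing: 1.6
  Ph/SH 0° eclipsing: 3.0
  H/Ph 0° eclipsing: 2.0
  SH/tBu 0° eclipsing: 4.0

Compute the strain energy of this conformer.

This conformer (eclipsed): SH(0°)/Ph(0°) eclipsed 3.0; H(120°)/tBu(120°) eclipsed 2.1; H(240°)/H(240°) eclipsed 1.0 → 6.1 kcal/mol.

6.1 kcal/mol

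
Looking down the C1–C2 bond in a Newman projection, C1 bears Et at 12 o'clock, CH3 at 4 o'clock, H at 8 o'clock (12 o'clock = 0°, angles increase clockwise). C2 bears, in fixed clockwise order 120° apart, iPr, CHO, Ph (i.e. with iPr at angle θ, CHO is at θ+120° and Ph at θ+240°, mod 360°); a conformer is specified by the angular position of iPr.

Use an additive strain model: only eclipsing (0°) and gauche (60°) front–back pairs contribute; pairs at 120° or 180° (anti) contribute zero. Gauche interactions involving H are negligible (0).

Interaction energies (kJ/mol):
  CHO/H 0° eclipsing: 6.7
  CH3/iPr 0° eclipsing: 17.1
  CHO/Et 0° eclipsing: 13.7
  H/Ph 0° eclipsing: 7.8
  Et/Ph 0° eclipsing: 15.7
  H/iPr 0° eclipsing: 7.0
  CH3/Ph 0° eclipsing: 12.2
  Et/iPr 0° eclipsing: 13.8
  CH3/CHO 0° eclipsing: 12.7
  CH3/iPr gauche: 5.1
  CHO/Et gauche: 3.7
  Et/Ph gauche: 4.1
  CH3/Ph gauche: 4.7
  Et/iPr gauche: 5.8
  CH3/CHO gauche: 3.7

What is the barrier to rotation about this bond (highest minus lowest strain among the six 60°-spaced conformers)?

iPr at 0° is eclipsed. Et at 0° is eclipsed with iPr at 0° (13.8); CH3 at 120° is eclipsed with CHO at 120° (12.7); H at 240° is eclipsed with Ph at 240° (7.8). Total 34.3 kJ/mol.
iPr at 60° is staggered. Et at 0° is gauche with iPr at 60° (5.8); Et at 0° is gauche with Ph at 300° (4.1); CH3 at 120° is gauche with iPr at 60° (5.1); CH3 at 120° is gauche with CHO at 180° (3.7). Total 18.7 kJ/mol.
iPr at 120° is eclipsed. Et at 0° is eclipsed with Ph at 0° (15.7); CH3 at 120° is eclipsed with iPr at 120° (17.1); H at 240° is eclipsed with CHO at 240° (6.7). Total 39.5 kJ/mol.
iPr at 180° is staggered. Et at 0° is gauche with CHO at 300° (3.7); Et at 0° is gauche with Ph at 60° (4.1); CH3 at 120° is gauche with iPr at 180° (5.1); CH3 at 120° is gauche with Ph at 60° (4.7). Total 17.6 kJ/mol.
iPr at 240° is eclipsed. Et at 0° is eclipsed with CHO at 0° (13.7); CH3 at 120° is eclipsed with Ph at 120° (12.2); H at 240° is eclipsed with iPr at 240° (7.0). Total 32.9 kJ/mol.
iPr at 300° is staggered. Et at 0° is gauche with iPr at 300° (5.8); Et at 0° is gauche with CHO at 60° (3.7); CH3 at 120° is gauche with CHO at 60° (3.7); CH3 at 120° is gauche with Ph at 180° (4.7). Total 17.9 kJ/mol.
Max at 120° (39.5 kJ/mol), min at 180° (17.6 kJ/mol); barrier = 21.9 kJ/mol.

21.9 kJ/mol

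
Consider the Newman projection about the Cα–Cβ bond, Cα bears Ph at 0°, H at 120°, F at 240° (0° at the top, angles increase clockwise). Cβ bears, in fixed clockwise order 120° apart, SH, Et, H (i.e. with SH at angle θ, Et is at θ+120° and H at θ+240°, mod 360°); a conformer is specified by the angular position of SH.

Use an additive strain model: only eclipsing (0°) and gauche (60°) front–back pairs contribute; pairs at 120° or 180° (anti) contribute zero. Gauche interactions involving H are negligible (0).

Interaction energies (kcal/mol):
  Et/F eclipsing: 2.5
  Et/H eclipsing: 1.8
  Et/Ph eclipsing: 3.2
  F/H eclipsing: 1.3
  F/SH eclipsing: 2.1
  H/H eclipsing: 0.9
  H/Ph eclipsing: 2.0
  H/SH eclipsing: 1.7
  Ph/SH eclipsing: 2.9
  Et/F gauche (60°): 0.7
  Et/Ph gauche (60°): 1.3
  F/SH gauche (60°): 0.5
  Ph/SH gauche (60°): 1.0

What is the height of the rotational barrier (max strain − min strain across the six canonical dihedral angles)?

SH at 0° is eclipsed. Ph at 0° is eclipsed with SH at 0° (2.9); H at 120° is eclipsed with Et at 120° (1.8); F at 240° is eclipsed with H at 240° (1.3). Total 6.0 kcal/mol.
SH at 60° is staggered. Ph at 0° is gauche with SH at 60° (1.0); F at 240° is gauche with Et at 180° (0.7). Total 1.7 kcal/mol.
SH at 120° is eclipsed. Ph at 0° is eclipsed with H at 0° (2.0); H at 120° is eclipsed with SH at 120° (1.7); F at 240° is eclipsed with Et at 240° (2.5). Total 6.2 kcal/mol.
SH at 180° is staggered. Ph at 0° is gauche with Et at 300° (1.3); F at 240° is gauche with SH at 180° (0.5); F at 240° is gauche with Et at 300° (0.7). Total 2.5 kcal/mol.
SH at 240° is eclipsed. Ph at 0° is eclipsed with Et at 0° (3.2); H at 120° is eclipsed with H at 120° (0.9); F at 240° is eclipsed with SH at 240° (2.1). Total 6.2 kcal/mol.
SH at 300° is staggered. Ph at 0° is gauche with SH at 300° (1.0); Ph at 0° is gauche with Et at 60° (1.3); F at 240° is gauche with SH at 300° (0.5). Total 2.8 kcal/mol.
Max at 120° (6.2 kcal/mol), min at 60° (1.7 kcal/mol); barrier = 4.5 kcal/mol.

4.5 kcal/mol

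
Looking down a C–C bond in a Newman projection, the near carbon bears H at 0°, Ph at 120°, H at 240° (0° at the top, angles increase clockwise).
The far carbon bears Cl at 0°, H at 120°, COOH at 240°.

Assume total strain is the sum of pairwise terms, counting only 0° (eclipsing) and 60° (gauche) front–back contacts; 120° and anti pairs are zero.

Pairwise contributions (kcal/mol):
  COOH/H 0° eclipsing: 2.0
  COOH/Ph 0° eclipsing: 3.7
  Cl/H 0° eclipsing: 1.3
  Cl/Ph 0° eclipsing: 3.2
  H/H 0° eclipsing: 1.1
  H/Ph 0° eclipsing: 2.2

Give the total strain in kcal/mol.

5.5 kcal/mol

This conformer is eclipsed. H at 0° is eclipsed with Cl at 0° (1.3); Ph at 120° is eclipsed with H at 120° (2.2); H at 240° is eclipsed with COOH at 240° (2.0). Total 5.5 kcal/mol.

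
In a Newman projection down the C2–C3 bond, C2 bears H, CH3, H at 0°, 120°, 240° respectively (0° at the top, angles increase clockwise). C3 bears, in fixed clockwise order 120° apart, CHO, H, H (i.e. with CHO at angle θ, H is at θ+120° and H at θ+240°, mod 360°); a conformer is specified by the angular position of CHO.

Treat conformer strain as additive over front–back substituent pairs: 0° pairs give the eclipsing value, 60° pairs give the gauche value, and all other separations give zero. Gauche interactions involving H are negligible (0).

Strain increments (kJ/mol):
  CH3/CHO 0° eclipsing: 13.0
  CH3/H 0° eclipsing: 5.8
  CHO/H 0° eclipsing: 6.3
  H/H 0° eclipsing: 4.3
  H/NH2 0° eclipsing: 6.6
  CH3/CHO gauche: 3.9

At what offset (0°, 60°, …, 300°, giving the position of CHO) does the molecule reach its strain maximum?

120°

CHO at 0° (eclipsed): H(0°)/CHO(0°) eclipsed 6.3; CH3(120°)/H(120°) eclipsed 5.8; H(240°)/H(240°) eclipsed 4.3 → 16.4 kJ/mol.
CHO at 60° (staggered): CH3(120°)/CHO(60°) gauche 3.9 → 3.9 kJ/mol.
CHO at 120° (eclipsed): H(0°)/H(0°) eclipsed 4.3; CH3(120°)/CHO(120°) eclipsed 13.0; H(240°)/H(240°) eclipsed 4.3 → 21.6 kJ/mol.
CHO at 180° (staggered): CH3(120°)/CHO(180°) gauche 3.9 → 3.9 kJ/mol.
CHO at 240° (eclipsed): H(0°)/H(0°) eclipsed 4.3; CH3(120°)/H(120°) eclipsed 5.8; H(240°)/CHO(240°) eclipsed 6.3 → 16.4 kJ/mol.
CHO at 300° (staggered): no non-H gauche contacts → 0.0 kJ/mol.
The maximum (21.6 kJ/mol) occurs with CHO at 120°.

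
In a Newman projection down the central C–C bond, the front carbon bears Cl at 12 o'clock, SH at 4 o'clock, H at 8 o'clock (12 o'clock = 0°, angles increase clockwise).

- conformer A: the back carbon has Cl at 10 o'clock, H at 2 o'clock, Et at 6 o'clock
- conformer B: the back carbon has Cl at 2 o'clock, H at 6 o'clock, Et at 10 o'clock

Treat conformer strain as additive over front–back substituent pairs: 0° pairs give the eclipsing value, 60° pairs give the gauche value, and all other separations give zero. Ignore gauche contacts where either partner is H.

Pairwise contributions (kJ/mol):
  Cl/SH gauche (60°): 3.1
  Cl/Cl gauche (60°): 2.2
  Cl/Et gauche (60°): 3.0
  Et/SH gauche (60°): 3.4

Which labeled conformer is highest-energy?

B

A (staggered): Cl(0°)/Cl(300°) gauche 2.2; SH(120°)/Et(180°) gauche 3.4 → 5.6 kJ/mol.
B (staggered): Cl(0°)/Cl(60°) gauche 2.2; Cl(0°)/Et(300°) gauche 3.0; SH(120°)/Cl(60°) gauche 3.1 → 8.3 kJ/mol.
B has the highest total (8.3 kJ/mol).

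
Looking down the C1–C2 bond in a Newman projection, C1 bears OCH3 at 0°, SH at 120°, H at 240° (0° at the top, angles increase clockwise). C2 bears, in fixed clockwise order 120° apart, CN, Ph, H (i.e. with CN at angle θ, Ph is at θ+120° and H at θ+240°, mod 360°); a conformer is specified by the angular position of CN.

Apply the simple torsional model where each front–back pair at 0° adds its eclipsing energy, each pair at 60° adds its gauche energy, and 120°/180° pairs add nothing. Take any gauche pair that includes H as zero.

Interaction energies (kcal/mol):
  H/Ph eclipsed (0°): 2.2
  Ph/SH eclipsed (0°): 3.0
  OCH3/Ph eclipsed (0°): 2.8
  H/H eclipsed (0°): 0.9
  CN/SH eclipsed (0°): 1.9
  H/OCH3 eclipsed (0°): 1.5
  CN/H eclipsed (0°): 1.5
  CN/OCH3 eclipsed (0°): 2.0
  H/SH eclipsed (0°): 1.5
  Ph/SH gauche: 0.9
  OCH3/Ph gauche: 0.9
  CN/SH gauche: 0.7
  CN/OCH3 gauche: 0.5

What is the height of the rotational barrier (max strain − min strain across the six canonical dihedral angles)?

CN at 0° (eclipsed): OCH3(0°)/CN(0°) eclipsed 2.0; SH(120°)/Ph(120°) eclipsed 3.0; H(240°)/H(240°) eclipsed 0.9 → 5.9 kcal/mol.
CN at 60° (staggered): OCH3(0°)/CN(60°) gauche 0.5; SH(120°)/CN(60°) gauche 0.7; SH(120°)/Ph(180°) gauche 0.9 → 2.1 kcal/mol.
CN at 120° (eclipsed): OCH3(0°)/H(0°) eclipsed 1.5; SH(120°)/CN(120°) eclipsed 1.9; H(240°)/Ph(240°) eclipsed 2.2 → 5.6 kcal/mol.
CN at 180° (staggered): OCH3(0°)/Ph(300°) gauche 0.9; SH(120°)/CN(180°) gauche 0.7 → 1.6 kcal/mol.
CN at 240° (eclipsed): OCH3(0°)/Ph(0°) eclipsed 2.8; SH(120°)/H(120°) eclipsed 1.5; H(240°)/CN(240°) eclipsed 1.5 → 5.8 kcal/mol.
CN at 300° (staggered): OCH3(0°)/CN(300°) gauche 0.5; OCH3(0°)/Ph(60°) gauche 0.9; SH(120°)/Ph(60°) gauche 0.9 → 2.3 kcal/mol.
Max at 0° (5.9 kcal/mol), min at 180° (1.6 kcal/mol); barrier = 4.3 kcal/mol.

4.3 kcal/mol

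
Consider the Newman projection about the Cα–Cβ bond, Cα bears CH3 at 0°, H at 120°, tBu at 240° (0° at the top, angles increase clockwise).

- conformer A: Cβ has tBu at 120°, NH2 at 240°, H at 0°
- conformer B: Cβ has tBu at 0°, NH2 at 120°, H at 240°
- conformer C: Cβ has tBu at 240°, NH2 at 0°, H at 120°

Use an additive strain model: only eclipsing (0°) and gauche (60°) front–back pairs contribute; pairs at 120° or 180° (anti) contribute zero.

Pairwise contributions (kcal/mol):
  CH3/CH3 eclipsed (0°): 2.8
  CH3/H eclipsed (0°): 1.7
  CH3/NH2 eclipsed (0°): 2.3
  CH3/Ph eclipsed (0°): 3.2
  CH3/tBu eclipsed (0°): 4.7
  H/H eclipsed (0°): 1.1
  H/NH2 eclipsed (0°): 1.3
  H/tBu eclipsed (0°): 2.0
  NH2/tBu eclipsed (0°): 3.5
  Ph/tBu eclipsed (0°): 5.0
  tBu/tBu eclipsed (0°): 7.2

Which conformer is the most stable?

A

A is eclipsed. CH3 at 0° is eclipsed with H at 0° (1.7); H at 120° is eclipsed with tBu at 120° (2.0); tBu at 240° is eclipsed with NH2 at 240° (3.5). Total 7.2 kcal/mol.
B is eclipsed. CH3 at 0° is eclipsed with tBu at 0° (4.7); H at 120° is eclipsed with NH2 at 120° (1.3); tBu at 240° is eclipsed with H at 240° (2.0). Total 8.0 kcal/mol.
C is eclipsed. CH3 at 0° is eclipsed with NH2 at 0° (2.3); H at 120° is eclipsed with H at 120° (1.1); tBu at 240° is eclipsed with tBu at 240° (7.2). Total 10.6 kcal/mol.
A has the lowest total (7.2 kcal/mol).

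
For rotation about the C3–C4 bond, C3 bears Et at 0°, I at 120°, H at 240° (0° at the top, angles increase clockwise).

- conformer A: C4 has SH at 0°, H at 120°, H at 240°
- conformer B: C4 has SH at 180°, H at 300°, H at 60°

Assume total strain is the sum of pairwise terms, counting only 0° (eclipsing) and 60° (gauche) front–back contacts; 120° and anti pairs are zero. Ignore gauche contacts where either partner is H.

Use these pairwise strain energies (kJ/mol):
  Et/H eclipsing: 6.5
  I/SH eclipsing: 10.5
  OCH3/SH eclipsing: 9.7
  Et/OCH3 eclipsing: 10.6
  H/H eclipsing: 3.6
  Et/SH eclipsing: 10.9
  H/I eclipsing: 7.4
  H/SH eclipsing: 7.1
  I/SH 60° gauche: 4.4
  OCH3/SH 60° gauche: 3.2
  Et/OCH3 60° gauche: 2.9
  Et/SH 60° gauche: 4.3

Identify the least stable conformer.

A (eclipsed): Et(0°)/SH(0°) eclipsed 10.9; I(120°)/H(120°) eclipsed 7.4; H(240°)/H(240°) eclipsed 3.6 → 21.9 kJ/mol.
B (staggered): I(120°)/SH(180°) gauche 4.4 → 4.4 kJ/mol.
A has the highest total (21.9 kJ/mol).

A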